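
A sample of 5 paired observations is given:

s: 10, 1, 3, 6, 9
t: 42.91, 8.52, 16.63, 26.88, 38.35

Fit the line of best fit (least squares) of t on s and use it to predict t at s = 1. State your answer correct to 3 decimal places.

8.629

n = 5, Σx = 29, Σy = 133.29, Σxy = 993.94, Σx² = 227
Sxx = Σx² − (Σx)²/n = 227 − 168.2 = 58.8
Sxy = Σxy − (Σx)(Σy)/n = 993.94 − 773.082 = 220.858
b = Sxy/Sxx = 220.858/58.8 = 3.756088
a = ȳ − b·x̄ = 26.658 − 3.756088·5.8 = 4.872687
ŷ(1) = a + b·1 = 4.872687 + 3.756088·1 = 8.628776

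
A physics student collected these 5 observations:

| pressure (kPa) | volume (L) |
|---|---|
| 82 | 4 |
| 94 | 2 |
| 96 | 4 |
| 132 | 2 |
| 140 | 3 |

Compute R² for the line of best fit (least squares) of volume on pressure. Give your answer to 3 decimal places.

0.220

n = 5, Σx = 544, Σy = 15, Σxy = 1584, Σx² = 61800, Σy² = 49
Sxx = Σx² − (Σx)²/n = 61800 − 59187.2 = 2612.8
Sxy = Σxy − (Σx)(Σy)/n = 1584 − 1632 = -48
Syy = Σy² − (Σy)²/n = 49 − 45 = 4
R² = Sxy²/(Sxx·Syy) = (-48)²/(2612.8·4) = 0.220453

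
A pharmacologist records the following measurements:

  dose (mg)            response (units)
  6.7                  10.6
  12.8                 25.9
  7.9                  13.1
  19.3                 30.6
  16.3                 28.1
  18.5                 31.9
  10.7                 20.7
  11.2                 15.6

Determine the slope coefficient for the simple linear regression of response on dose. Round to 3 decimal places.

n = 8, Σx = 103.4, Σy = 176.5, Σxy = 2541, Σx² = 1491.5
Sxx = Σx² − (Σx)²/n = 1491.5 − 1336.445 = 155.055
Sxy = Σxy − (Σx)(Σy)/n = 2541 − 2281.2625 = 259.7375
b = Sxy/Sxx = 259.7375/155.055 = 1.675131

1.675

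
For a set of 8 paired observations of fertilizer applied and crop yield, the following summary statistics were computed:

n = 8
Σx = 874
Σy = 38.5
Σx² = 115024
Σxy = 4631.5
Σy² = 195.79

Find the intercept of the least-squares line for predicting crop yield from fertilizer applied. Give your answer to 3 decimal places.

2.434

Sxx = Σx² − (Σx)²/n = 115024 − 95484.5 = 19539.5
Sxy = Σxy − (Σx)(Σy)/n = 4631.5 − 4206.125 = 425.375
b = Sxy/Sxx = 425.375/19539.5 = 0.021770
a = ȳ − b·x̄ = 4.8125 − 0.021770·109.25 = 2.434127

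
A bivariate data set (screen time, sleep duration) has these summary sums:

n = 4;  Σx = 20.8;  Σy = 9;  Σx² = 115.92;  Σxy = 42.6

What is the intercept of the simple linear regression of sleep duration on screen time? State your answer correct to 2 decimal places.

5.06

Sxx = Σx² − (Σx)²/n = 115.92 − 108.16 = 7.76
Sxy = Σxy − (Σx)(Σy)/n = 42.6 − 46.8 = -4.2
b = Sxy/Sxx = -4.2/7.76 = -0.541237
a = ȳ − b·x̄ = 2.25 − (-0.541237)·5.2 = 5.064433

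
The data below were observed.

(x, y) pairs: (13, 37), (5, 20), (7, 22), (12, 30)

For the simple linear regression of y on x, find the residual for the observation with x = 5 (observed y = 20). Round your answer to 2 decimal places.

n = 4, Σx = 37, Σy = 109, Σxy = 1095, Σx² = 387
Sxx = Σx² − (Σx)²/n = 387 − 342.25 = 44.75
Sxy = Σxy − (Σx)(Σy)/n = 1095 − 1008.25 = 86.75
b = Sxy/Sxx = 86.75/44.75 = 1.938547
a = ȳ − b·x̄ = 27.25 − 1.938547·9.25 = 9.318436
ŷ(5) = 9.318436 + 1.938547·5 = 19.011173
residual = y − ŷ = 20 − 19.011173 = 0.988827

0.99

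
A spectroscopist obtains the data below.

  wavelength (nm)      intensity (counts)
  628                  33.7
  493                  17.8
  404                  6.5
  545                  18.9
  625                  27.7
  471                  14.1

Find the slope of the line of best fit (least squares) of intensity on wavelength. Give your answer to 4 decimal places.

0.1058

n = 6, Σx = 3166, Σy = 118.7, Σxy = 66819.1, Σx² = 1710140
Sxx = Σx² − (Σx)²/n = 1710140 − 1670592.666667 = 39547.333333
Sxy = Σxy − (Σx)(Σy)/n = 66819.1 − 62634.033333 = 4185.066667
b = Sxy/Sxx = 4185.066667/39547.333333 = 0.105824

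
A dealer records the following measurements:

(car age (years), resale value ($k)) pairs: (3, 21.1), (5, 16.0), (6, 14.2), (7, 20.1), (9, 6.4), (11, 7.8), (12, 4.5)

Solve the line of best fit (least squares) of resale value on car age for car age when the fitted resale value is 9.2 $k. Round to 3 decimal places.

9.595

n = 7, Σx = 53, Σy = 90.1, Σxy = 566.6, Σx² = 465
Sxx = Σx² − (Σx)²/n = 465 − 401.285714 = 63.714286
Sxy = Σxy − (Σx)(Σy)/n = 566.6 − 682.185714 = -115.585714
b = Sxy/Sxx = -115.585714/63.714286 = -1.814126
a = ȳ − b·x̄ = 12.871429 − (-1.814126)·7.571429 = 26.606951
Set a + b·x = 9.2: x = (9.2 − 26.606951) / (-1.814126) = 9.595229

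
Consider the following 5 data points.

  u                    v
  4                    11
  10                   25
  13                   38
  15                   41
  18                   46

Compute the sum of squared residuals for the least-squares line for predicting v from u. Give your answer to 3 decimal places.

18.581

n = 5, Σx = 60, Σy = 161, Σxy = 2231, Σx² = 834, Σy² = 5987
Sxx = Σx² − (Σx)²/n = 834 − 720 = 114
Sxy = Σxy − (Σx)(Σy)/n = 2231 − 1932 = 299
Syy = Σy² − (Σy)²/n = 5987 − 5184.2 = 802.8
b = Sxy/Sxx = 299/114 = 2.622807
SSE = Syy − b·Sxy = 802.8 − 2.622807·299 = 18.580702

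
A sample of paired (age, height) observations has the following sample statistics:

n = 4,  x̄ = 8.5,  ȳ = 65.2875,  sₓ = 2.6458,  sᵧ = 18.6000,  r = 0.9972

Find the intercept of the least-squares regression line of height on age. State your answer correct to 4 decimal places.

5.6997

b = r · sᵧ/sₓ = 0.9972 · 18.6/2.6458 = 7.010326
a = ȳ − b·x̄ = 65.2875 − 7.010326·8.5 = 5.699731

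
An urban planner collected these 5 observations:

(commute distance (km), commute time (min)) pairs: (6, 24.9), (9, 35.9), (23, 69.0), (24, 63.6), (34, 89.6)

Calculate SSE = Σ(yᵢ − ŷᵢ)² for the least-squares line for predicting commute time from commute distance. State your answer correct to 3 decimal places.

n = 5, Σx = 96, Σy = 283, Σxy = 6632.3, Σx² = 2378, Σy² = 18742.94
Sxx = Σx² − (Σx)²/n = 2378 − 1843.2 = 534.8
Sxy = Σxy − (Σx)(Σy)/n = 6632.3 − 5433.6 = 1198.7
Syy = Σy² − (Σy)²/n = 18742.94 − 16017.8 = 2725.14
b = Sxy/Sxx = 1198.7/534.8 = 2.241399
SSE = Syy − b·Sxy = 2725.14 − 2.241399·1198.7 = 38.375434

38.375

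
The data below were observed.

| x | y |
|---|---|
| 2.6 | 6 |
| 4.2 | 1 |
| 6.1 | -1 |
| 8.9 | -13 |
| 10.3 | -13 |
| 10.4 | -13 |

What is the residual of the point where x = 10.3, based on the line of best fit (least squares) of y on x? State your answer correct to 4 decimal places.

n = 6, Σx = 42.5, Σy = -33, Σxy = -371.1, Σx² = 355.07
Sxx = Σx² − (Σx)²/n = 355.07 − 301.041667 = 54.028333
Sxy = Σxy − (Σx)(Σy)/n = -371.1 − (-233.75) = -137.35
b = Sxy/Sxx = -137.35/54.028333 = -2.542185
a = ȳ − b·x̄ = -5.5 − (-2.542185)·7.083333 = 12.507141
ŷ(10.3) = 12.507141 + (-2.542185)·10.3 = -13.677361
residual = y − ŷ = -13 − (-13.677361) = 0.677361

0.6774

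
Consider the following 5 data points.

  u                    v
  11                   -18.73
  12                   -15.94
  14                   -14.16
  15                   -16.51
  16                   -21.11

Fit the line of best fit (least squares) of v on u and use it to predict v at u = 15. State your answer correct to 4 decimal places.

-17.7165

n = 5, Σx = 68, Σy = -86.45, Σxy = -1180.96, Σx² = 942
Sxx = Σx² − (Σx)²/n = 942 − 924.8 = 17.2
Sxy = Σxy − (Σx)(Σy)/n = -1180.96 − (-1175.72) = -5.24
b = Sxy/Sxx = -5.24/17.2 = -0.304651
a = ȳ − b·x̄ = -17.29 − (-0.304651)·13.6 = -13.146744
ŷ(15) = a + b·15 = -13.146744 + (-0.304651)·15 = -17.716512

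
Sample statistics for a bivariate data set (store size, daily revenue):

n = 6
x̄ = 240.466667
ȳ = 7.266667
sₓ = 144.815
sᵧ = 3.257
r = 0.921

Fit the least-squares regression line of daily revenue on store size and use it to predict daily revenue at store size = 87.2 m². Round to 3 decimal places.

b = r · sᵧ/sₓ = 0.921 · 3.257/144.815 = 0.020714
a = ȳ − b·x̄ = 7.266667 − 0.020714·240.466667 = 2.285642
ŷ(87.2) = a + b·87.2 = 2.285642 + 0.020714·87.2 = 4.091902

4.092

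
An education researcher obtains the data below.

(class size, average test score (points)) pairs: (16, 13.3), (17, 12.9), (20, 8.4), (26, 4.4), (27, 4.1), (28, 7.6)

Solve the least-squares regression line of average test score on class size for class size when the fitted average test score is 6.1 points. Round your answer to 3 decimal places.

25.855

n = 6, Σx = 134, Σy = 50.7, Σxy = 1038, Σx² = 3134
Sxx = Σx² − (Σx)²/n = 3134 − 2992.666667 = 141.333333
Sxy = Σxy − (Σx)(Σy)/n = 1038 − 1132.3 = -94.3
b = Sxy/Sxx = -94.3/141.333333 = -0.667217
a = ȳ − b·x̄ = 8.45 − (-0.667217)·22.333333 = 23.351179
Set a + b·x = 6.1: x = (6.1 − 23.351179) / (-0.667217) = 25.855426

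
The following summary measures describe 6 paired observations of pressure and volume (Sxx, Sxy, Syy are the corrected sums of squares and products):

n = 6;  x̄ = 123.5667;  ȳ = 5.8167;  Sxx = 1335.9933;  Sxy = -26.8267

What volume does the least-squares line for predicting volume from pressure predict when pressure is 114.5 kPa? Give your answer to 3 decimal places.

5.999

b = Sxy/Sxx = -26.8267/1335.9933 = -0.020080
a = ȳ − b·x̄ = 5.8167 − (-0.020080)·123.5667 = 8.297915
ŷ(114.5) = a + b·114.5 = 8.297915 + (-0.020080)·114.5 = 5.998759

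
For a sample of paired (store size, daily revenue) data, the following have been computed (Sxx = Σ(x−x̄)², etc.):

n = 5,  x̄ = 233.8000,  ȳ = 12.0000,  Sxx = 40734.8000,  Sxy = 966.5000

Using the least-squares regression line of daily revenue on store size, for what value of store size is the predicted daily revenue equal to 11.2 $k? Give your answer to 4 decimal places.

b = Sxy/Sxx = 966.5/40734.8 = 0.023727
a = ȳ − b·x̄ = 12 − 0.023727·233.8 = 6.452711
Set a + b·x = 11.2: x = (11.2 − 6.452711) / 0.023727 = 200.082628

200.0826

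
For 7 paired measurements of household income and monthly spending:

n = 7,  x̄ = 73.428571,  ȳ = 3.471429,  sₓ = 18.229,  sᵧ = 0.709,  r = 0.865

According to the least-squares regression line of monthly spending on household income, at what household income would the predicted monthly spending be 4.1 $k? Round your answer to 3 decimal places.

92.112

b = r · sᵧ/sₓ = 0.865 · 0.709/18.229 = 0.033643
a = ȳ − b·x̄ = 3.471429 − 0.033643·73.428571 = 1.001044
Set a + b·x = 4.1: x = (4.1 − 1.001044) / 0.033643 = 92.111925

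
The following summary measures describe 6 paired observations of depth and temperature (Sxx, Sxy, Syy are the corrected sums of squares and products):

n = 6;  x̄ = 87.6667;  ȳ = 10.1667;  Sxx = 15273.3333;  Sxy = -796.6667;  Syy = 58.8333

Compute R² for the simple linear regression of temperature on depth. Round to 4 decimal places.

R² = Sxy²/(Sxx·Syy) = (-796.6667)²/(15273.3333·58.8333) = 0.706312

0.7063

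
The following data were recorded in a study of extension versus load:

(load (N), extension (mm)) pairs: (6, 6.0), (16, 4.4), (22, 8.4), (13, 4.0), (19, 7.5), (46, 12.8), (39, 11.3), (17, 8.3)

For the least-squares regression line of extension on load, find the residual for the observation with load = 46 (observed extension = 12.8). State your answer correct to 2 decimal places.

n = 8, Σx = 178, Σy = 62.7, Σxy = 1656.3, Σx² = 5232
Sxx = Σx² − (Σx)²/n = 5232 − 3960.5 = 1271.5
Sxy = Σxy − (Σx)(Σy)/n = 1656.3 − 1395.075 = 261.225
b = Sxy/Sxx = 261.225/1271.5 = 0.205446
a = ȳ − b·x̄ = 7.8375 − 0.205446·22.25 = 3.266319
ŷ(46) = 3.266319 + 0.205446·46 = 12.716850
residual = y − ŷ = 12.8 − 12.716850 = 0.083150

0.08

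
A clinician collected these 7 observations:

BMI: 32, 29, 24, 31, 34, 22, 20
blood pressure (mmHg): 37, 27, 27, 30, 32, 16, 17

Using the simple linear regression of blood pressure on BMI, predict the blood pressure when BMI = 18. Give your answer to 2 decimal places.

n = 7, Σx = 192, Σy = 186, Σxy = 5325, Σx² = 5442
Sxx = Σx² − (Σx)²/n = 5442 − 5266.285714 = 175.714286
Sxy = Σxy − (Σx)(Σy)/n = 5325 − 5101.714286 = 223.285714
b = Sxy/Sxx = 223.285714/175.714286 = 1.270732
a = ȳ − b·x̄ = 26.571429 − 1.270732·27.428571 = -8.282927
ŷ(18) = a + b·18 = -8.282927 + 1.270732·18 = 14.590244

14.59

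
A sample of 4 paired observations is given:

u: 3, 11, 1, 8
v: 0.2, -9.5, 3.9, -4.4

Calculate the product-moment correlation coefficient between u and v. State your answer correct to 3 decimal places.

-0.991

n = 4, Σx = 23, Σy = -9.8, Σxy = -135.2, Σx² = 195, Σy² = 124.86
Sxx = Σx² − (Σx)²/n = 195 − 132.25 = 62.75
Sxy = Σxy − (Σx)(Σy)/n = -135.2 − (-56.35) = -78.85
Syy = Σy² − (Σy)²/n = 124.86 − 24.01 = 100.85
r = Sxy/√(Sxx·Syy) = -78.85/√(6328.3375) = -78.85/79.550849 = -0.991190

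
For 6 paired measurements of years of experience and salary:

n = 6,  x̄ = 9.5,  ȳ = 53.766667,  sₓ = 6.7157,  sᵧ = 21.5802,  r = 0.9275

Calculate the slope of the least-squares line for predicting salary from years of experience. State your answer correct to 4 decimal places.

2.9804

b = r · sᵧ/sₓ = 0.9275 · 21.5802/6.7157 = 2.980424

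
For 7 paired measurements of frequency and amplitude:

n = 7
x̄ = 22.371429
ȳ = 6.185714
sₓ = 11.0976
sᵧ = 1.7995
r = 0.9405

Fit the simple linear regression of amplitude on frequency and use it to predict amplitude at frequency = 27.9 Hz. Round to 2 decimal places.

b = r · sᵧ/sₓ = 0.9405 · 1.7995/11.0976 = 0.152504
a = ȳ − b·x̄ = 6.185714 − 0.152504·22.371429 = 2.773979
ŷ(27.9) = a + b·27.9 = 2.773979 + 0.152504·27.9 = 7.028844

7.03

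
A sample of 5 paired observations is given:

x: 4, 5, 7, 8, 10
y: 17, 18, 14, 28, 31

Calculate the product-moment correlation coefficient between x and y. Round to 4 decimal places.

0.7829

n = 5, Σx = 34, Σy = 108, Σxy = 790, Σx² = 254, Σy² = 2554
Sxx = Σx² − (Σx)²/n = 254 − 231.2 = 22.8
Sxy = Σxy − (Σx)(Σy)/n = 790 − 734.4 = 55.6
Syy = Σy² − (Σy)²/n = 2554 − 2332.8 = 221.2
r = Sxy/√(Sxx·Syy) = 55.6/√(5043.36) = 55.6/71.016618 = 0.782915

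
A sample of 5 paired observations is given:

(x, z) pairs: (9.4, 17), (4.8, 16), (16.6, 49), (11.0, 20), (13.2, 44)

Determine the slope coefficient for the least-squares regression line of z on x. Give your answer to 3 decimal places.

n = 5, Σx = 55, Σy = 146, Σxy = 1850.8, Σx² = 682.2
Sxx = Σx² − (Σx)²/n = 682.2 − 605 = 77.2
Sxy = Σxy − (Σx)(Σy)/n = 1850.8 − 1606 = 244.8
b = Sxy/Sxx = 244.8/77.2 = 3.170984

3.171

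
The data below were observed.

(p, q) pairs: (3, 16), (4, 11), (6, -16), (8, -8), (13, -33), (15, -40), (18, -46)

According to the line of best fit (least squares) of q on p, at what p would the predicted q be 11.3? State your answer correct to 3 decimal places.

2.671

n = 7, Σx = 67, Σy = -116, Σxy = -1925, Σx² = 843
Sxx = Σx² − (Σx)²/n = 843 − 641.285714 = 201.714286
Sxy = Σxy − (Σx)(Σy)/n = -1925 − (-1110.285714) = -814.714286
b = Sxy/Sxx = -814.714286/201.714286 = -4.038952
a = ȳ − b·x̄ = -16.571429 − (-4.038952)·9.571429 = 22.087110
Set a + b·x = 11.3: x = (11.3 − 22.087110) / (-4.038952) = 2.670770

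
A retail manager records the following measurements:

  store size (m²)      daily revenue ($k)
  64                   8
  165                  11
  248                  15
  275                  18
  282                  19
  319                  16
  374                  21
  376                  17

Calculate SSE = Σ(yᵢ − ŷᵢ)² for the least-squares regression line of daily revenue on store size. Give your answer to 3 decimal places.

n = 8, Σx = 2103, Σy = 125, Σxy = 35705, Σx² = 630987, Σy² = 2081
Sxx = Σx² − (Σx)²/n = 630987 − 552826.125 = 78160.875
Sxy = Σxy − (Σx)(Σy)/n = 35705 − 32859.375 = 2845.625
Syy = Σy² − (Σy)²/n = 2081 − 1953.125 = 127.875
b = Sxy/Sxx = 2845.625/78160.875 = 0.036407
SSE = Syy − b·Sxy = 127.875 − 0.036407·2845.625 = 24.273529

24.274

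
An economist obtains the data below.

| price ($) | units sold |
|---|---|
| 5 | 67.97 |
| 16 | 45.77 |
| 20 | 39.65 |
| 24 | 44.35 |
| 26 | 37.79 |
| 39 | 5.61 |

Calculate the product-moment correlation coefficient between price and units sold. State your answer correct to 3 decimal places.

-0.964

n = 6, Σx = 130, Σy = 241.14, Σxy = 4130.9, Σx² = 3454, Σy² = 11713.415
Sxx = Σx² − (Σx)²/n = 3454 − 2816.666667 = 637.333333
Sxy = Σxy − (Σx)(Σy)/n = 4130.9 − 5224.7 = -1093.8
Syy = Σy² − (Σy)²/n = 11713.415 − 9691.4166 = 2021.9984
r = Sxy/√(Sxx·Syy) = -1093.8/√(1288686.980267) = -1093.8/1135.203497 = -0.963528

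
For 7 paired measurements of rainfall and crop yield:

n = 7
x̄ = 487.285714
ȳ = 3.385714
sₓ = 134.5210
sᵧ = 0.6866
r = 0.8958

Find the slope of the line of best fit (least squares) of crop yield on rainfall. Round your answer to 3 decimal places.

0.005

b = r · sᵧ/sₓ = 0.8958 · 0.6866/134.521 = 0.004572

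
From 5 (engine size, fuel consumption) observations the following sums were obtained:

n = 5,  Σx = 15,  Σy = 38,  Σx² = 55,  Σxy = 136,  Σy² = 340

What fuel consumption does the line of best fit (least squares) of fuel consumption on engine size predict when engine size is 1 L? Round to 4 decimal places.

3.2000

Sxx = Σx² − (Σx)²/n = 55 − 45 = 10
Sxy = Σxy − (Σx)(Σy)/n = 136 − 114 = 22
b = Sxy/Sxx = 22/10 = 2.2
a = ȳ − b·x̄ = 7.6 − 2.2·3 = 1
ŷ(1) = a + b·1 = 1 + 2.2·1 = 3.2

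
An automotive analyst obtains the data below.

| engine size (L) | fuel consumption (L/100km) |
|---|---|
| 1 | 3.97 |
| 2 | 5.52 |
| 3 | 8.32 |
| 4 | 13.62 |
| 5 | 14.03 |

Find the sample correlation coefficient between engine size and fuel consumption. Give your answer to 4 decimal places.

n = 5, Σx = 15, Σy = 45.46, Σxy = 164.6, Σx² = 55, Σy² = 497.799
Sxx = Σx² − (Σx)²/n = 55 − 45 = 10
Sxy = Σxy − (Σx)(Σy)/n = 164.6 − 136.38 = 28.22
Syy = Σy² − (Σy)²/n = 497.799 − 413.32232 = 84.47668
r = Sxy/√(Sxx·Syy) = 28.22/√(844.7668) = 28.22/29.064872 = 0.970931

0.9709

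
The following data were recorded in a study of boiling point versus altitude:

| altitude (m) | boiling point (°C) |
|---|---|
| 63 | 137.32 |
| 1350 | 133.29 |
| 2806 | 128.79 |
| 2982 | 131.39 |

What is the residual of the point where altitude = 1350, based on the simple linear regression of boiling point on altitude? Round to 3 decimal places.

n = 4, Σx = 7201, Σy = 530.79, Σxy = 941782.38, Σx² = 18592429
Sxx = Σx² − (Σx)²/n = 18592429 − 12963600.25 = 5628828.75
Sxy = Σxy − (Σx)(Σy)/n = 941782.38 − 955554.6975 = -13772.3175
b = Sxy/Sxx = -13772.3175/5628828.75 = -0.002447
a = ȳ − b·x̄ = 132.6975 − (-0.002447)·1800.25 = 137.102256
ŷ(1350) = 137.102256 + (-0.002447)·1350 = 133.799148
residual = y − ŷ = 133.29 − 133.799148 = -0.509148

-0.509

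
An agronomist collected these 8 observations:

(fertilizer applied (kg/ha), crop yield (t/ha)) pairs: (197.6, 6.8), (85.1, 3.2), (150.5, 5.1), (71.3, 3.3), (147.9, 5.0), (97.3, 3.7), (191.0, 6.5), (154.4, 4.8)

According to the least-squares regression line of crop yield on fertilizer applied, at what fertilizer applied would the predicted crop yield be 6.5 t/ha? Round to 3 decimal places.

n = 8, Σx = 1095.1, Σy = 38.4, Σxy = 5700.97, Σx² = 165683.77
Sxx = Σx² − (Σx)²/n = 165683.77 − 149905.50125 = 15778.26875
Sxy = Σxy − (Σx)(Σy)/n = 5700.97 − 5256.48 = 444.49
b = Sxy/Sxx = 444.49/15778.26875 = 0.028171
a = ȳ − b·x̄ = 4.8 − 0.028171·136.8875 = 0.943739
Set a + b·x = 6.5: x = (6.5 − 0.943739) / 0.028171 = 197.233193

197.233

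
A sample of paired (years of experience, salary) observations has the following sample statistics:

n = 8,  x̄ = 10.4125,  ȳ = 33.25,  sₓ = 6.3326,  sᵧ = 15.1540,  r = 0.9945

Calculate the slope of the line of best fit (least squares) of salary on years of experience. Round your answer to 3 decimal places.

b = r · sᵧ/sₓ = 0.9945 · 15.154/6.3326 = 2.379852

2.380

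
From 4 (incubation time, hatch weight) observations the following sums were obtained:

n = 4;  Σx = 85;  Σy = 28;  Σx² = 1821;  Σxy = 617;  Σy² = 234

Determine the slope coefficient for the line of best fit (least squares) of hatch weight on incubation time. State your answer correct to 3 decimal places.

Sxx = Σx² − (Σx)²/n = 1821 − 1806.25 = 14.75
Sxy = Σxy − (Σx)(Σy)/n = 617 − 595 = 22
b = Sxy/Sxx = 22/14.75 = 1.491525

1.492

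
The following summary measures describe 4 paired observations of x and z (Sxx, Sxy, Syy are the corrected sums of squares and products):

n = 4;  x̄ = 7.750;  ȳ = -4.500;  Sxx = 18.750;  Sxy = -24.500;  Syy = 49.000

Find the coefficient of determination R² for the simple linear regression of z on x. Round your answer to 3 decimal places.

R² = Sxy²/(Sxx·Syy) = (-24.5)²/(18.75·49) = 0.653333

0.653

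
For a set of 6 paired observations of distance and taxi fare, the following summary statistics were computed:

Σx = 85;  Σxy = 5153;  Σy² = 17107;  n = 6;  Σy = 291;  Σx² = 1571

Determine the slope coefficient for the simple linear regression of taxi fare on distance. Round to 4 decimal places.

Sxx = Σx² − (Σx)²/n = 1571 − 1204.166667 = 366.833333
Sxy = Σxy − (Σx)(Σy)/n = 5153 − 4122.5 = 1030.5
b = Sxy/Sxx = 1030.5/366.833333 = 2.809178

2.8092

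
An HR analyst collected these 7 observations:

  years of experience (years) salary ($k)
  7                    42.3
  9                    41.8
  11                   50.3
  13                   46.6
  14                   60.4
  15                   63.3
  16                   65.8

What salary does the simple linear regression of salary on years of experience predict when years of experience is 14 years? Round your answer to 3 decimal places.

58.093

n = 7, Σx = 85, Σy = 370.5, Σxy = 4679.3, Σx² = 1097
Sxx = Σx² − (Σx)²/n = 1097 − 1032.142857 = 64.857143
Sxy = Σxy − (Σx)(Σy)/n = 4679.3 − 4498.928571 = 180.371429
b = Sxy/Sxx = 180.371429/64.857143 = 2.781057
a = ȳ − b·x̄ = 52.928571 − 2.781057·12.142857 = 19.158590
ŷ(14) = a + b·14 = 19.158590 + 2.781057·14 = 58.093392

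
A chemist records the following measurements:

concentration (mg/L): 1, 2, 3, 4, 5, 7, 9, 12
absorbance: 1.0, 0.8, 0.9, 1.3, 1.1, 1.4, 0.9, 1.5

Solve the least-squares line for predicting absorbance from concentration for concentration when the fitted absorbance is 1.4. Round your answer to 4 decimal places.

12.3015

n = 8, Σx = 43, Σy = 8.9, Σxy = 51.9, Σx² = 329
Sxx = Σx² − (Σx)²/n = 329 − 231.125 = 97.875
Sxy = Σxy − (Σx)(Σy)/n = 51.9 − 47.8375 = 4.0625
b = Sxy/Sxx = 4.0625/97.875 = 0.041507
a = ȳ − b·x̄ = 1.1125 − 0.041507·5.375 = 0.889400
Set a + b·x = 1.4: x = (1.4 − 0.889400) / 0.041507 = 12.301538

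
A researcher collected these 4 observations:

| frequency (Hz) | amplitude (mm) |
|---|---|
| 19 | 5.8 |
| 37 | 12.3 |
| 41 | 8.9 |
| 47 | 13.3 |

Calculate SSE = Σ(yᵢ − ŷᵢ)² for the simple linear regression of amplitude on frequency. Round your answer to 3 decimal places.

9.961

n = 4, Σx = 144, Σy = 40.3, Σxy = 1555.3, Σx² = 5620, Σy² = 441.03
Sxx = Σx² − (Σx)²/n = 5620 − 5184 = 436
Sxy = Σxy − (Σx)(Σy)/n = 1555.3 − 1450.8 = 104.5
Syy = Σy² − (Σy)²/n = 441.03 − 406.0225 = 35.0075
b = Sxy/Sxx = 104.5/436 = 0.239679
SSE = Syy − b·Sxy = 35.0075 − 0.239679·104.5 = 9.961055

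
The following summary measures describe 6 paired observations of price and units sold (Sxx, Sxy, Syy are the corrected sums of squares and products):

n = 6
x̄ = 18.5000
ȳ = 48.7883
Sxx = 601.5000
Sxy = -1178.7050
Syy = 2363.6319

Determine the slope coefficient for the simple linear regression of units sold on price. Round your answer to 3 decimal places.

b = Sxy/Sxx = -1178.705/601.5 = -1.959609

-1.960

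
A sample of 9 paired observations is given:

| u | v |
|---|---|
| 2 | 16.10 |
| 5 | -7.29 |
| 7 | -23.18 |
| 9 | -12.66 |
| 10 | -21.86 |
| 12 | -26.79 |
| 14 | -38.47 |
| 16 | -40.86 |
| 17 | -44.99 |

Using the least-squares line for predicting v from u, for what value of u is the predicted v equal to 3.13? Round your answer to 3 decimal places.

3.184

n = 9, Σx = 92, Σy = -200, Σxy = -2777.7, Σx² = 1144
Sxx = Σx² − (Σx)²/n = 1144 − 940.444444 = 203.555556
Sxy = Σxy − (Σx)(Σy)/n = -2777.7 − (-2044.444444) = -733.255556
b = Sxy/Sxx = -733.255556/203.555556 = -3.602238
a = ȳ − b·x̄ = -22.222222 − (-3.602238)·10.222222 = 14.600655
Set a + b·x = 3.13: x = (3.13 − 14.600655) / (-3.602238) = 3.184313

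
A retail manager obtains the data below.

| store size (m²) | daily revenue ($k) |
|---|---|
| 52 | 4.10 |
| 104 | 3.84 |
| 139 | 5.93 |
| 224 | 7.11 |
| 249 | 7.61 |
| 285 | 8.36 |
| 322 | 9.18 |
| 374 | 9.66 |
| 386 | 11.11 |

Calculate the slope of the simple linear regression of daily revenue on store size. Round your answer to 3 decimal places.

0.020

n = 9, Σx = 2135, Σy = 66.9, Σxy = 18164.22, Σx² = 618799
Sxx = Σx² − (Σx)²/n = 618799 − 506469.444444 = 112329.555556
Sxy = Σxy − (Σx)(Σy)/n = 18164.22 − 15870.166667 = 2294.053333
b = Sxy/Sxx = 2294.053333/112329.555556 = 0.020423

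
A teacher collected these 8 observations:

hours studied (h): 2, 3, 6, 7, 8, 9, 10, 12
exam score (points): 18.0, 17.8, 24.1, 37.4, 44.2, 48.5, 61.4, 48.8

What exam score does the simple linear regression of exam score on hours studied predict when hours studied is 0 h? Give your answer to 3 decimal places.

6.992

n = 8, Σx = 57, Σy = 300.2, Σxy = 2485.5, Σx² = 487
Sxx = Σx² − (Σx)²/n = 487 − 406.125 = 80.875
Sxy = Σxy − (Σx)(Σy)/n = 2485.5 − 2138.925 = 346.575
b = Sxy/Sxx = 346.575/80.875 = 4.285317
a = ȳ − b·x̄ = 37.525 − 4.285317·7.125 = 6.992117
ŷ(0) = a + b·0 = 6.992117 + 4.285317·0 = 6.992117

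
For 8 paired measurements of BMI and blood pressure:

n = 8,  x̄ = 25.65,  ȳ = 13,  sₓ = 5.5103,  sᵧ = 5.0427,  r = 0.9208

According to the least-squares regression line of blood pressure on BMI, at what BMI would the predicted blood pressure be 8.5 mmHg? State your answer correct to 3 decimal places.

b = r · sᵧ/sₓ = 0.9208 · 5.0427/5.5103 = 0.842662
a = ȳ − b·x̄ = 13 − 0.842662·25.65 = -8.614270
Set a + b·x = 8.5: x = (8.5 − (-8.614270)) / 0.842662 = 20.309778

20.310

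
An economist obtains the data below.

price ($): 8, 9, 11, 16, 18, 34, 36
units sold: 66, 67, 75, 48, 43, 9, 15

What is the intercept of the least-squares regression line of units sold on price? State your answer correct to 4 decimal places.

n = 7, Σx = 132, Σy = 323, Σxy = 4344, Σx² = 3298
Sxx = Σx² − (Σx)²/n = 3298 − 2489.142857 = 808.857143
Sxy = Σxy − (Σx)(Σy)/n = 4344 − 6090.857143 = -1746.857143
b = Sxy/Sxx = -1746.857143/808.857143 = -2.159661
a = ȳ − b·x̄ = 46.142857 − (-2.159661)·18.857143 = 86.867891

86.8679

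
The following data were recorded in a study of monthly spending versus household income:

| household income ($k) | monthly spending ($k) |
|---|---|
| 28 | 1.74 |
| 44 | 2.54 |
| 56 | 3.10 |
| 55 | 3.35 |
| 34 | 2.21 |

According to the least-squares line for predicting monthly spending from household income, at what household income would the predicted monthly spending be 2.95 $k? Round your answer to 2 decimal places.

n = 5, Σx = 217, Σy = 12.94, Σxy = 593.47, Σx² = 10037
Sxx = Σx² − (Σx)²/n = 10037 − 9417.8 = 619.2
Sxy = Σxy − (Σx)(Σy)/n = 593.47 − 561.596 = 31.874
b = Sxy/Sxx = 31.874/619.2 = 0.051476
a = ȳ − b·x̄ = 2.588 − 0.051476·43.4 = 0.353937
Set a + b·x = 2.95: x = (2.95 − 0.353937) / 0.051476 = 50.432390

50.43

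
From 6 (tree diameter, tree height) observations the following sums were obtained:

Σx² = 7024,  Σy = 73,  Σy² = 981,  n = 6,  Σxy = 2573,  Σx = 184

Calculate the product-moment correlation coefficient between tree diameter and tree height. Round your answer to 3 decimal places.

Sxx = Σx² − (Σx)²/n = 7024 − 5642.666667 = 1381.333333
Sxy = Σxy − (Σx)(Σy)/n = 2573 − 2238.666667 = 334.333333
Syy = Σy² − (Σy)²/n = 981 − 888.166667 = 92.833333
r = Sxy/√(Sxx·Syy) = 334.333333/√(128233.777778) = 334.333333/358.097442 = 0.933638

0.934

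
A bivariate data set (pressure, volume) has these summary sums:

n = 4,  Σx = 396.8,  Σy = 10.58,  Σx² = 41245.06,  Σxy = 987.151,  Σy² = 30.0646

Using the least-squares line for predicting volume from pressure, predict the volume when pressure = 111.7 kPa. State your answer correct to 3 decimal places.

2.231

Sxx = Σx² − (Σx)²/n = 41245.06 − 39362.56 = 1882.5
Sxy = Σxy − (Σx)(Σy)/n = 987.151 − 1049.536 = -62.385
b = Sxy/Sxx = -62.385/1882.5 = -0.033139
a = ȳ − b·x̄ = 2.645 − (-0.033139)·99.2 = 5.932433
ŷ(111.7) = a + b·111.7 = 5.932433 + (-0.033139)·111.7 = 2.230757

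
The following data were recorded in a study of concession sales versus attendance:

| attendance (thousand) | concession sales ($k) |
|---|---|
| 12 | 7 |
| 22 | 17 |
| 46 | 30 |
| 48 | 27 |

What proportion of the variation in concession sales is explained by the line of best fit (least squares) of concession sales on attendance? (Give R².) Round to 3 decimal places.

n = 4, Σx = 128, Σy = 81, Σxy = 3134, Σx² = 5048, Σy² = 1967
Sxx = Σx² − (Σx)²/n = 5048 − 4096 = 952
Sxy = Σxy − (Σx)(Σy)/n = 3134 − 2592 = 542
Syy = Σy² − (Σy)²/n = 1967 − 1640.25 = 326.75
R² = Sxy²/(Sxx·Syy) = (542)²/(952·326.75) = 0.944378

0.944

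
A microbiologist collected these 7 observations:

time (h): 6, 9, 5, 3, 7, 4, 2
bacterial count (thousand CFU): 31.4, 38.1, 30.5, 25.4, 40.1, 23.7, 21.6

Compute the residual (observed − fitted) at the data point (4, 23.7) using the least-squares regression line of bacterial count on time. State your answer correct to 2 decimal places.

-3.31

n = 7, Σx = 36, Σy = 210.8, Σxy = 1178.7, Σx² = 220
Sxx = Σx² − (Σx)²/n = 220 − 185.142857 = 34.857143
Sxy = Σxy − (Σx)(Σy)/n = 1178.7 − 1084.114286 = 94.585714
b = Sxy/Sxx = 94.585714/34.857143 = 2.713525
a = ȳ − b·x̄ = 30.114286 − 2.713525·5.142857 = 16.159016
ŷ(4) = 16.159016 + 2.713525·4 = 27.013115
residual = y − ŷ = 23.7 − 27.013115 = -3.313115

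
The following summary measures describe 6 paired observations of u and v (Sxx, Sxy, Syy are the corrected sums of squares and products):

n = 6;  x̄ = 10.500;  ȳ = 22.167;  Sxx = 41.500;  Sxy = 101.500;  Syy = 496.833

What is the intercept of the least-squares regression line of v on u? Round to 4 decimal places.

b = Sxy/Sxx = 101.5/41.5 = 2.445783
a = ȳ − b·x̄ = 22.167 − 2.445783·10.5 = -3.513723

-3.5137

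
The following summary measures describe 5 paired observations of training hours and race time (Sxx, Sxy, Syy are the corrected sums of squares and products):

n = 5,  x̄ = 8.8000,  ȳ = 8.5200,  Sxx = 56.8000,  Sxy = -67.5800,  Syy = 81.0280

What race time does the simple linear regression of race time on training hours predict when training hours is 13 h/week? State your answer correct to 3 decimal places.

b = Sxy/Sxx = -67.58/56.8 = -1.189789
a = ȳ − b·x̄ = 8.52 − (-1.189789)·8.8 = 18.990141
ŷ(13) = a + b·13 = 18.990141 + (-1.189789)·13 = 3.522887

3.523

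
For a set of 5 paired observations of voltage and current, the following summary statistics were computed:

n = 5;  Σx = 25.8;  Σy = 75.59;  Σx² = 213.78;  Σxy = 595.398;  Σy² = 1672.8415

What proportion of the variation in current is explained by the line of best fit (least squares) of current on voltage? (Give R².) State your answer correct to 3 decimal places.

0.986

Sxx = Σx² − (Σx)²/n = 213.78 − 133.128 = 80.652
Sxy = Σxy − (Σx)(Σy)/n = 595.398 − 390.0444 = 205.3536
Syy = Σy² − (Σy)²/n = 1672.8415 − 1142.76962 = 530.07188
R² = Sxy²/(Sxx·Syy) = (205.3536)²/(80.652·530.07188) = 0.986404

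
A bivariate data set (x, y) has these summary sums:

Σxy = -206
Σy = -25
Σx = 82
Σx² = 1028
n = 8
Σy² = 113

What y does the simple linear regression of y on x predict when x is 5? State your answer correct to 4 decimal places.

Sxx = Σx² − (Σx)²/n = 1028 − 840.5 = 187.5
Sxy = Σxy − (Σx)(Σy)/n = -206 − (-256.25) = 50.25
b = Sxy/Sxx = 50.25/187.5 = 0.268
a = ȳ − b·x̄ = -3.125 − 0.268·10.25 = -5.872
ŷ(5) = a + b·5 = -5.872 + 0.268·5 = -4.532

-4.5320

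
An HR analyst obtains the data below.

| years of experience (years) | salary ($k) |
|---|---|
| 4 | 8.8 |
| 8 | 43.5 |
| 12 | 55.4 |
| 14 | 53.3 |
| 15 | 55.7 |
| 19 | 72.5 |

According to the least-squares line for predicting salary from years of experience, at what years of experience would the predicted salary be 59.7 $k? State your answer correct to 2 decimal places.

n = 6, Σx = 72, Σy = 289.2, Σxy = 4007.2, Σx² = 1006
Sxx = Σx² − (Σx)²/n = 1006 − 864 = 142
Sxy = Σxy − (Σx)(Σy)/n = 4007.2 − 3470.4 = 536.8
b = Sxy/Sxx = 536.8/142 = 3.780282
a = ȳ − b·x̄ = 48.2 − 3.780282·12 = 2.836620
Set a + b·x = 59.7: x = (59.7 − 2.836620) / 3.780282 = 15.042101

15.04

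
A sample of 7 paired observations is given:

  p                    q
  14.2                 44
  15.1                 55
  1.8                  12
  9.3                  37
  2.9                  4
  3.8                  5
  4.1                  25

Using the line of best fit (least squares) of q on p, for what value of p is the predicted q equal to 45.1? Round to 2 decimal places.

12.97

n = 7, Σx = 51.2, Σy = 182, Σxy = 1954.1, Σx² = 559.04
Sxx = Σx² − (Σx)²/n = 559.04 − 374.491429 = 184.548571
Sxy = Σxy − (Σx)(Σy)/n = 1954.1 − 1331.2 = 622.9
b = Sxy/Sxx = 622.9/184.548571 = 3.375263
a = ȳ − b·x̄ = 26 − 3.375263·7.314286 = 1.312361
Set a + b·x = 45.1: x = (45.1 − 1.312361) / 3.375263 = 12.973104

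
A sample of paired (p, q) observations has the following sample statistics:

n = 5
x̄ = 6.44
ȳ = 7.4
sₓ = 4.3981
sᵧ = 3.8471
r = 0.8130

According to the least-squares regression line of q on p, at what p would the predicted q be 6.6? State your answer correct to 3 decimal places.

5.315

b = r · sᵧ/sₓ = 0.813 · 3.8471/4.3981 = 0.711146
a = ȳ − b·x̄ = 7.4 − 0.711146·6.44 = 2.820218
Set a + b·x = 6.6: x = (6.6 − 2.820218) / 0.711146 = 5.315056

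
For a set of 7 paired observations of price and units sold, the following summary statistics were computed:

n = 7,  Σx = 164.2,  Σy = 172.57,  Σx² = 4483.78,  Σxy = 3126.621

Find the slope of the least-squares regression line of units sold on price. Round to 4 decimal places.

-1.4576

Sxx = Σx² − (Σx)²/n = 4483.78 − 3851.662857 = 632.117143
Sxy = Σxy − (Σx)(Σy)/n = 3126.621 − 4047.999143 = -921.378143
b = Sxy/Sxx = -921.378143/632.117143 = -1.457607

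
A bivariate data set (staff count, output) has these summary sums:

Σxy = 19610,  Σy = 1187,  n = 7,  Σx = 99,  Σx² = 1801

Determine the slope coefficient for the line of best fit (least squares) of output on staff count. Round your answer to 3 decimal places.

Sxx = Σx² − (Σx)²/n = 1801 − 1400.142857 = 400.857143
Sxy = Σxy − (Σx)(Σy)/n = 19610 − 16787.571429 = 2822.428571
b = Sxy/Sxx = 2822.428571/400.857143 = 7.040984

7.041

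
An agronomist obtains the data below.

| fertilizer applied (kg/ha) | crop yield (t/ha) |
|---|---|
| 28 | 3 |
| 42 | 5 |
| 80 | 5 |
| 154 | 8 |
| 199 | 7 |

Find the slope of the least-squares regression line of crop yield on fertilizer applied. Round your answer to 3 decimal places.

0.023

n = 5, Σx = 503, Σy = 28, Σxy = 3319, Σx² = 72265
Sxx = Σx² − (Σx)²/n = 72265 − 50601.8 = 21663.2
Sxy = Σxy − (Σx)(Σy)/n = 3319 − 2816.8 = 502.2
b = Sxy/Sxx = 502.2/21663.2 = 0.023182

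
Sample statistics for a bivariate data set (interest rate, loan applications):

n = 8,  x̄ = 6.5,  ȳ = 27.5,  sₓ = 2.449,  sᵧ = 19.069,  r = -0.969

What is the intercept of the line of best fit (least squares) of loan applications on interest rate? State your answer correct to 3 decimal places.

76.543

b = r · sᵧ/sₓ = -0.969 · 19.069/2.449 = -7.545064
a = ȳ − b·x̄ = 27.5 − (-7.545064)·6.5 = 76.542914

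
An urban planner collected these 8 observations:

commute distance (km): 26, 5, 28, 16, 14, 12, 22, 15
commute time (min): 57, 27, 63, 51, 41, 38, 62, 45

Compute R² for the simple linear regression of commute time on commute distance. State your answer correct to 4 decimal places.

n = 8, Σx = 138, Σy = 384, Σxy = 7266, Σx² = 2790, Σy² = 19542
Sxx = Σx² − (Σx)²/n = 2790 − 2380.5 = 409.5
Sxy = Σxy − (Σx)(Σy)/n = 7266 − 6624 = 642
Syy = Σy² − (Σy)²/n = 19542 − 18432 = 1110
R² = Sxy²/(Sxx·Syy) = (642)²/(409.5·1110) = 0.906762

0.9068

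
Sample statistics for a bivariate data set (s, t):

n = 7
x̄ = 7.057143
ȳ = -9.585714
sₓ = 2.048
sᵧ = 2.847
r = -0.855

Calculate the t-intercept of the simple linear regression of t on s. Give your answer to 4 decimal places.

-1.1978

b = r · sᵧ/sₓ = -0.855 · 2.847/2.048 = -1.188567
a = ȳ − b·x̄ = -9.585714 − (-1.188567)·7.057143 = -1.197827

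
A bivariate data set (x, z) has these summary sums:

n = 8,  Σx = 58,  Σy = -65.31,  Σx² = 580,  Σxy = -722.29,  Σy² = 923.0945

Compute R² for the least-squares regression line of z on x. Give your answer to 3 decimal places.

0.995

Sxx = Σx² − (Σx)²/n = 580 − 420.5 = 159.5
Sxy = Σxy − (Σx)(Σy)/n = -722.29 − (-473.4975) = -248.7925
Syy = Σy² − (Σy)²/n = 923.0945 − 533.174512 = 389.919987
R² = Sxy²/(Sxx·Syy) = (-248.7925)²/(159.5·389.919987) = 0.995264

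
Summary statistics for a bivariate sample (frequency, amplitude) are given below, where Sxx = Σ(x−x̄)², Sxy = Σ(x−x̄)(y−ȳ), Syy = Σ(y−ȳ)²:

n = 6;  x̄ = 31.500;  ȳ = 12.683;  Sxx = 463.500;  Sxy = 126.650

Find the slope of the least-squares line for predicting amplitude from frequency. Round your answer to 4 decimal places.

0.2732

b = Sxy/Sxx = 126.65/463.5 = 0.273247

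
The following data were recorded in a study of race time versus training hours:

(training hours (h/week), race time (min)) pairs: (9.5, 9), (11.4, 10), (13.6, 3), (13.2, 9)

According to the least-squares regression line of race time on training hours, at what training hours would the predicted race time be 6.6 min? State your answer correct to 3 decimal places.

13.076

n = 4, Σx = 47.7, Σy = 31, Σxy = 359.1, Σx² = 579.41
Sxx = Σx² − (Σx)²/n = 579.41 − 568.8225 = 10.5875
Sxy = Σxy − (Σx)(Σy)/n = 359.1 − 369.675 = -10.575
b = Sxy/Sxx = -10.575/10.5875 = -0.998819
a = ȳ − b·x̄ = 7.75 − (-0.998819)·11.925 = 19.660921
Set a + b·x = 6.6: x = (6.6 − 19.660921) / (-0.998819) = 13.076359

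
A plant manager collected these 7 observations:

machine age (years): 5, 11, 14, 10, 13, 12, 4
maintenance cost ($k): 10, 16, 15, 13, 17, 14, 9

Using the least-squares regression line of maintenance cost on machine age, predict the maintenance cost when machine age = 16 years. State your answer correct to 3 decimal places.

n = 7, Σx = 69, Σy = 94, Σxy = 991, Σx² = 771
Sxx = Σx² − (Σx)²/n = 771 − 680.142857 = 90.857143
Sxy = Σxy − (Σx)(Σy)/n = 991 − 926.571429 = 64.428571
b = Sxy/Sxx = 64.428571/90.857143 = 0.709119
a = ȳ − b·x̄ = 13.428571 − 0.709119·9.857143 = 6.438679
ŷ(16) = a + b·16 = 6.438679 + 0.709119·16 = 17.784591

17.785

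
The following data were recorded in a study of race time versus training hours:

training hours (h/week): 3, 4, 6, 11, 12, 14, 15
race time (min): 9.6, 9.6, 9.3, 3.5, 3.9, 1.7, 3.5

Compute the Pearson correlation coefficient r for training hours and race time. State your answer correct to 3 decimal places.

-0.954

n = 7, Σx = 65, Σy = 41.1, Σxy = 284.6, Σx² = 747, Σy² = 313.41
Sxx = Σx² − (Σx)²/n = 747 − 603.571429 = 143.428571
Sxy = Σxy − (Σx)(Σy)/n = 284.6 − 381.642857 = -97.042857
Syy = Σy² − (Σy)²/n = 313.41 − 241.315714 = 72.094286
r = Sxy/√(Sxx·Syy) = -97.042857/√(10340.380408) = -97.042857/101.687661 = -0.954323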